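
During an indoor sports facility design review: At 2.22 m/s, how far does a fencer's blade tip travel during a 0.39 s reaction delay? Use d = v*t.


d = v * t
d = 2.22 * 0.39
d = 0.8658 m

0.8658 m


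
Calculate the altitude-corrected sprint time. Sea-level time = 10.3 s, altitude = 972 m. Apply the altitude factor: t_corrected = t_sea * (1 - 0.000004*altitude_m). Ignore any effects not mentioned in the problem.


Correction factor = 1 - 0.000004 * 972 = 0.996112
t_corrected = t_sea * factor = 10.3 * 0.996112
t_corrected = 10.26 s

10.26 s


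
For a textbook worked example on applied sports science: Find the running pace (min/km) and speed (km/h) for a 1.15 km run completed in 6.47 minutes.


Pace = time / distance = 6.47 min / 1.15 km = 5.6261 min/km
Speed = distance / time_in_hours = 1.15 / 0.1078 hr
Speed = 10.6646 km/h

5.6261 min/km, 10.6646 km/h


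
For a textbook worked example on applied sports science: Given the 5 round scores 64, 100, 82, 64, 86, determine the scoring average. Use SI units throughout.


Average = sum / n
Sum = 396
Average = 396 / 5 = 79.2

79.2


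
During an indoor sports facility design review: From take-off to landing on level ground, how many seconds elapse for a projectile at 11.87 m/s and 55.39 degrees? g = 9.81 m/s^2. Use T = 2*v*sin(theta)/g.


T = 2*v*sin(theta)/g
sin(theta) = sin(55.39 deg) = 0.823
T = 2*11.87*0.823 / 9.81
T = 19.5389 / 9.81 = 1.9917 s

1.9917 s


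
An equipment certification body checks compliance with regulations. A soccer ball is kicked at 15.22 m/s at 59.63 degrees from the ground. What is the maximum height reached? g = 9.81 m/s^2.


H = (v*sin(theta))^2 / (2*g)
vy = v*sin(theta) = 15.22 * sin(59.63 deg) = 13.1315 m/s
H = vy^2 / (2*g) = 172.436 / (2*9.81)
H = 172.436 / 19.62 = 8.7888 m

8.7888 m


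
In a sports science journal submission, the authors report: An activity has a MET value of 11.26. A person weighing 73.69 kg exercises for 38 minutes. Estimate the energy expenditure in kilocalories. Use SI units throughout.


kcal = MET * mass * time_hr
Convert time: 38 min = 0.6333 hr
kcal = 11.26 * 73.69 * 0.6333
kcal = 525.508 kcal

525.508 kcal


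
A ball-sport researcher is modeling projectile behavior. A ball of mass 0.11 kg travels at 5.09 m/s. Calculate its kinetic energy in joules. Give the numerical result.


KE = 0.5 * m * v^2
KE = 0.5 * 0.11 * 5.09^2
KE = 0.5 * 0.11 * 25.9081 = 1.4249 J

1.4249 J


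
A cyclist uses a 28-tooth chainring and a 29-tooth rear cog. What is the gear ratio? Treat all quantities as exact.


GR = front_teeth / rear_teeth
GR = 28 / 29
GR = 0.9655

0.9655


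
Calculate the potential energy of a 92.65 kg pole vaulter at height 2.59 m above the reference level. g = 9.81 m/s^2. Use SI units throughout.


PE = m * g * h
PE = 92.65 * 9.81 * 2.59
PE = 908.8965 * 2.59 = 2354.0419 J

2354.0419 J


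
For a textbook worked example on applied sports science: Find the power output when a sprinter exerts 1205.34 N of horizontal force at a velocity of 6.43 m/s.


P = F * v
P = 1205.34 * 6.43
P = 7750.3362 W

7750.3362 W


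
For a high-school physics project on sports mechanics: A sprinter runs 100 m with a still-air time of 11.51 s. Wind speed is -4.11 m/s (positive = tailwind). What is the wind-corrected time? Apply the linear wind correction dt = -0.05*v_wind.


dt = -0.05 * v_wind = -0.05 * -4.11 = 0.2055 s
t_corrected = t_still + dt = 11.51 + (0.2055)
t_corrected = 11.7155 s

11.7155 s


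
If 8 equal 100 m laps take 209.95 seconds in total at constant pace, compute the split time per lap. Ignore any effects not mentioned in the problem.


Split time = total_time / n_laps = 209.95 / 8
Split time = 26.2437 s per lap

26.2437 s


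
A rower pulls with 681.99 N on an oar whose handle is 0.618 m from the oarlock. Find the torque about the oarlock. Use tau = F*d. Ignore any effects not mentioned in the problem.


tau = F * d
tau = 681.99 * 0.618
tau = 421.4698 N*m

421.4698 N*m


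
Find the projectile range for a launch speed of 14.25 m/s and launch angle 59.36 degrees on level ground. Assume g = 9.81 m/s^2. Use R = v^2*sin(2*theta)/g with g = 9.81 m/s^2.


R = v^2 * sin(2*theta) / g
Convert angle to radians: theta = 59.36 deg = 1.036 rad
sin(2*theta) = sin(2.0721) = 0.877
R = 14.25^2 * 0.877 / 9.81
R = 203.0625 * 0.877 / 9.81 = 18.1531 m

18.1531 m


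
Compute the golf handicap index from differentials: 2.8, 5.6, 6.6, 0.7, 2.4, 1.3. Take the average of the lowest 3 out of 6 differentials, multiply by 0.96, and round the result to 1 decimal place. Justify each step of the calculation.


All differentials: 2.8, 5.6, 6.6, 0.7, 2.4, 1.3
Sorted: 0.7, 1.3, 2.4, 2.8, 5.6, 6.6
Best 3: 0.7, 1.3, 2.4
Average of best = 4.4 / 3 = 1.4667
Raw index = 1.4667 * 0.96 = 1.408
Handicap index = round(1.408, 1) = 1.4

1.4


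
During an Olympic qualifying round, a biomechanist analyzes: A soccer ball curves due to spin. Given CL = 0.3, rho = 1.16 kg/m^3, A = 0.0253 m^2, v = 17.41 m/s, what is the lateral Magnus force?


FM = 0.5 * CL * rho * A * v^2
FM = 0.5 * 0.3 * 1.16 * 0.0253 * 17.41^2
v^2 = 303.1081
FM = 0.5 * 0.3 * 1.16 * 0.0253 * 303.1081 = 1.3343 N

1.3343 N


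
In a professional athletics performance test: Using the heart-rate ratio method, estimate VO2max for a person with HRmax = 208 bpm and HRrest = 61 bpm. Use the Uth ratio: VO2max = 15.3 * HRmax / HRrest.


VO2max = 15.3 * HRmax / HRrest
VO2max = 15.3 * 208 / 61
VO2max = 3182.4 / 61 = 52.1705 mL/kg/min

52.1705 mL/kg/min


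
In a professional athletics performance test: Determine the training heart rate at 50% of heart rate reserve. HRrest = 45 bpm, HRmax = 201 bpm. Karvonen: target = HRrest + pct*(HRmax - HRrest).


Target = HRrest + pct*(HRmax - HRrest)
Heart rate reserve = HRmax - HRrest = 201 - 45 = 156 bpm
Fraction = 50% = 0.5
Target = 45 + 0.5 * 156
Target = 45 + 78 = 123 bpm

123 bpm


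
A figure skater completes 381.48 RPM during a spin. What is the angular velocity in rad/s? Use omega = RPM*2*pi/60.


omega = RPM * 2 * pi / 60
omega = 381.48 * 2 * 3.14159 / 60
omega = 2396.9095 / 60 = 39.9485 rad/s

39.9485 rad/s


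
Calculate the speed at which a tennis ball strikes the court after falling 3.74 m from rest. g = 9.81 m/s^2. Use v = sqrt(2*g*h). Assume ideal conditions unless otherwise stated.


v = sqrt(2 * g * h)
v = sqrt(2 * 9.81 * 3.74)
v = sqrt(73.3788) = 8.5661 m/s

8.5661 m/s


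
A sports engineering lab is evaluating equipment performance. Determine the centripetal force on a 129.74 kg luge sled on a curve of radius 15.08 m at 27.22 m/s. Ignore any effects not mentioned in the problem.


Fc = m * v^2 / r
v^2 = 27.22^2 = 740.9284
Fc = 129.74 * 740.9284 / 15.08
Fc = 96128.0506 / 15.08 = 6374.5392 N

6374.5392 N


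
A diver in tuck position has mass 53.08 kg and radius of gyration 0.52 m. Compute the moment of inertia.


I = m * k^2
I = 53.08 * 0.52^2
I = 53.08 * 0.2704 = 14.3528 kg*m^2

14.3528 kg*m^2


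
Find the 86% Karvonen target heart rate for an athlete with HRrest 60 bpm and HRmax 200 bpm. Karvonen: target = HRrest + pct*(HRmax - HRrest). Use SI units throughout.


Target = HRrest + pct*(HRmax - HRrest)
Heart rate reserve = HRmax - HRrest = 200 - 60 = 140 bpm
Fraction = 86% = 0.86
Target = 60 + 0.86 * 140
Target = 60 + 120.4 = 180.4 bpm

180.4 bpm


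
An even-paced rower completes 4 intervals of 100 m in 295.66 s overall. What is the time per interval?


Split time = total_time / n_laps = 295.66 / 4
Split time = 73.915 s per lap

73.915 s


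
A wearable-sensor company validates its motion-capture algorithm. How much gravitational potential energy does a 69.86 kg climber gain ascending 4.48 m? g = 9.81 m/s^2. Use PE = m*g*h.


PE = m * g * h
PE = 69.86 * 9.81 * 4.48
PE = 685.3266 * 4.48 = 3070.2632 J

3070.2632 J


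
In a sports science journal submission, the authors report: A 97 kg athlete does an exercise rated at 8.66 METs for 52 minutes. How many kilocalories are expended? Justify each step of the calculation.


kcal = MET * mass * time_hr
Convert time: 52 min = 0.8667 hr
kcal = 8.66 * 97 * 0.8667
kcal = 728.0173 kcal

728.0173 kcal


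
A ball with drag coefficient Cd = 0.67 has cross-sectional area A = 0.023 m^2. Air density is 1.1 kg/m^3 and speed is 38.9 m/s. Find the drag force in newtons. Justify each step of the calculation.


Fd = 0.5 * Cd * rho * A * v^2
Fd = 0.5 * 0.67 * 1.1 * 0.023 * 38.9^2
v^2 = 1513.21
Fd = 0.5 * 0.67 * 1.1 * 0.023 * 1513.21 = 12.8252 N

12.8252 N


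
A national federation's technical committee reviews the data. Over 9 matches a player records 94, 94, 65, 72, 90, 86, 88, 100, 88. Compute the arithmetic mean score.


Average = sum / n
Sum = 777
Average = 777 / 9 = 86.3333

86.3333


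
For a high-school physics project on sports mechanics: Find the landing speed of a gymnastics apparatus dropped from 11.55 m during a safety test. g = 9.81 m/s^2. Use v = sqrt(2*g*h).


v = sqrt(2 * g * h)
v = sqrt(2 * 9.81 * 11.55)
v = sqrt(226.611) = 15.0536 m/s

15.0536 m/s


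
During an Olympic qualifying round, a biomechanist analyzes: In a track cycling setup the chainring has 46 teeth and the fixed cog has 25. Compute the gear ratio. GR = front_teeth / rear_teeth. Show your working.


GR = front_teeth / rear_teeth
GR = 46 / 25
GR = 1.84

1.84


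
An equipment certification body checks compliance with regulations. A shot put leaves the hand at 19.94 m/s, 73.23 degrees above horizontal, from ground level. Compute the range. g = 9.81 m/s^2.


R = v^2 * sin(2*theta) / g
Convert angle to radians: theta = 73.23 deg = 1.2781 rad
sin(2*theta) = sin(2.5562) = 0.5525
R = 19.94^2 * 0.5525 / 9.81
R = 397.6036 * 0.5525 / 9.81 = 22.3938 m

22.3938 m


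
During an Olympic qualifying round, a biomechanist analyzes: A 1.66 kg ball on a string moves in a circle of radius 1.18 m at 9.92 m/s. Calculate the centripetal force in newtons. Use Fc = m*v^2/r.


Fc = m * v^2 / r
v^2 = 9.92^2 = 98.4064
Fc = 1.66 * 98.4064 / 1.18
Fc = 163.3546 / 1.18 = 138.4361 N

138.4361 N


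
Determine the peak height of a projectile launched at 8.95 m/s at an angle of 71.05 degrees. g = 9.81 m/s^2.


H = (v*sin(theta))^2 / (2*g)
vy = v*sin(theta) = 8.95 * sin(71.05 deg) = 8.4649 m/s
H = vy^2 / (2*g) = 71.6551 / (2*9.81)
H = 71.6551 / 19.62 = 3.6521 m

3.6521 m


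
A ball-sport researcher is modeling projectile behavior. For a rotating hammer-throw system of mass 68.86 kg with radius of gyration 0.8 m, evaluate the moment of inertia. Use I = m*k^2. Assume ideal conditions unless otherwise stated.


I = m * k^2
I = 68.86 * 0.8^2
I = 68.86 * 0.64 = 44.0704 kg*m^2

44.0704 kg*m^2


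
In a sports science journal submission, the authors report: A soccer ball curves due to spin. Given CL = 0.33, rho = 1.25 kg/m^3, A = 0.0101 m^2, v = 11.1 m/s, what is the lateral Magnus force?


FM = 0.5 * CL * rho * A * v^2
FM = 0.5 * 0.33 * 1.25 * 0.0101 * 11.1^2
v^2 = 123.21
FM = 0.5 * 0.33 * 1.25 * 0.0101 * 123.21 = 0.2567 N

0.2567 N


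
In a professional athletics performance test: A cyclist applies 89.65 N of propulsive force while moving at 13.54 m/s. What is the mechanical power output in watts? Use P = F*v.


P = F * v
P = 89.65 * 13.54
P = 1213.861 W

1213.861 W


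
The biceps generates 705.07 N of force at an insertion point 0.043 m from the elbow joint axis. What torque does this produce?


tau = F * d
tau = 705.07 * 0.043
tau = 30.318 N*m

30.318 N*m


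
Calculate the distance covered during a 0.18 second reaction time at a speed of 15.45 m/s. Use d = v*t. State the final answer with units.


d = v * t
d = 15.45 * 0.18
d = 2.781 m

2.781 m


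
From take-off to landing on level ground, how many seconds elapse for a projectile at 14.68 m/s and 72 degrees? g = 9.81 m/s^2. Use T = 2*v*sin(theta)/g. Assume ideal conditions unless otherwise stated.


T = 2*v*sin(theta)/g
sin(theta) = sin(72 deg) = 0.9511
T = 2*14.68*0.9511 / 9.81
T = 27.923 / 9.81 = 2.8464 s

2.8464 s


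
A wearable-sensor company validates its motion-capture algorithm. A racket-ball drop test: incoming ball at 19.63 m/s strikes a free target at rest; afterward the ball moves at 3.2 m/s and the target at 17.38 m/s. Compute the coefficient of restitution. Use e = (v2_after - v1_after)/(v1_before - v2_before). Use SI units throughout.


e = (v2_after - v1_after) / (v1_before - v2_before)
Numerator = 17.38 - 3.2 = 14.18
Denominator = 19.63 - 0 = 19.63
e = 14.18 / 19.63 = 0.7224

0.7224


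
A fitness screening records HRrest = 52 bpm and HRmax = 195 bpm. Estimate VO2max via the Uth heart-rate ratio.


VO2max = 15.3 * HRmax / HRrest
VO2max = 15.3 * 195 / 52
VO2max = 2983.5 / 52 = 57.375 mL/kg/min

57.375 mL/kg/min


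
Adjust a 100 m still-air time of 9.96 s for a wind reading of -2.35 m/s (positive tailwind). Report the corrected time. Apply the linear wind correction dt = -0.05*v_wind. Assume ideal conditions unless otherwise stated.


dt = -0.05 * v_wind = -0.05 * -2.35 = 0.1175 s
t_corrected = t_still + dt = 9.96 + (0.1175)
t_corrected = 10.0775 s

10.0775 s


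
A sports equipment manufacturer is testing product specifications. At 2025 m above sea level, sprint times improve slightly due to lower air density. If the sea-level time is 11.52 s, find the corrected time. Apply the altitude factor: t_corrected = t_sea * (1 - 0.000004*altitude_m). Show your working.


Correction factor = 1 - 0.000004 * 2025 = 0.9919
t_corrected = t_sea * factor = 11.52 * 0.9919
t_corrected = 11.4267 s

11.4267 s


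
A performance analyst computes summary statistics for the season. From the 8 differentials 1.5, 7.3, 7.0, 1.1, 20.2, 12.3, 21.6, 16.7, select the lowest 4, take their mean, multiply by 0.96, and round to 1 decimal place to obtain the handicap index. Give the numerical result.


All differentials: 1.5, 7.3, 7.0, 1.1, 20.2, 12.3, 21.6, 16.7
Sorted: 1.1, 1.5, 7.0, 7.3, 12.3, 16.7, 20.2, 21.6
Best 4: 1.1, 1.5, 7.0, 7.3
Average of best = 16.9 / 4 = 4.225
Raw index = 4.225 * 0.96 = 4.056
Handicap index = round(4.056, 1) = 4.1

4.1


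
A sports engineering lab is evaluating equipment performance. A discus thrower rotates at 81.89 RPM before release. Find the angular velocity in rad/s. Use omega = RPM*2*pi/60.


omega = RPM * 2 * pi / 60
omega = 81.89 * 2 * 3.14159 / 60
omega = 514.53 / 60 = 8.5755 rad/s

8.5755 rad/s


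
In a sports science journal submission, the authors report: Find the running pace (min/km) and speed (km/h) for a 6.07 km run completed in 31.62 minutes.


Pace = time / distance = 31.62 min / 6.07 km = 5.2092 min/km
Speed = distance / time_in_hours = 6.07 / 0.527 hr
Speed = 11.518 km/h

5.2092 min/km, 11.518 km/h


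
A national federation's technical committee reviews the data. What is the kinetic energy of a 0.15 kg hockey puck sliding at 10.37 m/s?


KE = 0.5 * m * v^2
KE = 0.5 * 0.15 * 10.37^2
KE = 0.5 * 0.15 * 107.5369 = 8.0653 J

8.0653 J


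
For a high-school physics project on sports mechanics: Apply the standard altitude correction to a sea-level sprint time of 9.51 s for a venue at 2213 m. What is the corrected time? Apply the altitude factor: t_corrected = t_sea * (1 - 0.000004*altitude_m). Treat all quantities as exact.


Correction factor = 1 - 0.000004 * 2213 = 0.991148
t_corrected = t_sea * factor = 9.51 * 0.991148
t_corrected = 9.4258 s

9.4258 s


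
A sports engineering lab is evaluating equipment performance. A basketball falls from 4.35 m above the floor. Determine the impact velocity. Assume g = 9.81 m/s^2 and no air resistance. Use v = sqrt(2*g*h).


v = sqrt(2 * g * h)
v = sqrt(2 * 9.81 * 4.35)
v = sqrt(85.347) = 9.2383 m/s

9.2383 m/s


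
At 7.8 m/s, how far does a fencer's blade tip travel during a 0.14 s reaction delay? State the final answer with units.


d = v * t
d = 7.8 * 0.14
d = 1.092 m

1.092 m


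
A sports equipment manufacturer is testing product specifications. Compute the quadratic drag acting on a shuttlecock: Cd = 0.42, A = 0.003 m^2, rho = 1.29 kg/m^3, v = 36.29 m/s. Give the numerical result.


Fd = 0.5 * Cd * rho * A * v^2
Fd = 0.5 * 0.42 * 1.29 * 0.003 * 36.29^2
v^2 = 1316.9641
Fd = 0.5 * 0.42 * 1.29 * 0.003 * 1316.9641 = 1.0703 N

1.0703 N


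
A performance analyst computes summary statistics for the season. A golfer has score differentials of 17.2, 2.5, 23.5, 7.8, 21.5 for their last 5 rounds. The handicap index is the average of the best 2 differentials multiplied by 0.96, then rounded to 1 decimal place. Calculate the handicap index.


All differentials: 17.2, 2.5, 23.5, 7.8, 21.5
Sorted: 2.5, 7.8, 17.2, 21.5, 23.5
Best 2: 2.5, 7.8
Average of best = 10.3 / 2 = 5.15
Raw index = 5.15 * 0.96 = 4.944
Handicap index = round(4.944, 1) = 4.9

4.9


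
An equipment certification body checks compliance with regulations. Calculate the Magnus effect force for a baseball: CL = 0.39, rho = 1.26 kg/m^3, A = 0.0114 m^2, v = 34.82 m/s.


FM = 0.5 * CL * rho * A * v^2
FM = 0.5 * 0.39 * 1.26 * 0.0114 * 34.82^2
v^2 = 1212.4324
FM = 0.5 * 0.39 * 1.26 * 0.0114 * 1212.4324 = 3.396 N

3.396 N


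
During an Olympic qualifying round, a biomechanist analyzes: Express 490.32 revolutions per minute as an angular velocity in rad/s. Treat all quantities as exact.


omega = RPM * 2 * pi / 60
omega = 490.32 * 2 * 3.14159 / 60
omega = 3080.7714 / 60 = 51.3462 rad/s

51.3462 rad/s


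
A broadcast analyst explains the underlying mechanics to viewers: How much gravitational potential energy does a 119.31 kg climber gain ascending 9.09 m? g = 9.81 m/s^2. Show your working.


PE = m * g * h
PE = 119.31 * 9.81 * 9.09
PE = 1170.4311 * 9.09 = 10639.2187 J

10639.2187 J


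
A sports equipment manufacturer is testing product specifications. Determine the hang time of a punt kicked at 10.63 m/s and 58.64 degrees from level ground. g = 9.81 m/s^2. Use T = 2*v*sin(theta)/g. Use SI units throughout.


T = 2*v*sin(theta)/g
sin(theta) = sin(58.64 deg) = 0.8539
T = 2*10.63*0.8539 / 9.81
T = 18.1542 / 9.81 = 1.8506 s

1.8506 s


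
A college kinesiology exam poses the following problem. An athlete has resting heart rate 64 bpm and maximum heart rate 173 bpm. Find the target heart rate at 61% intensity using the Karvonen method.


Target = HRrest + pct*(HRmax - HRrest)
Heart rate reserve = HRmax - HRrest = 173 - 64 = 109 bpm
Fraction = 61% = 0.61
Target = 64 + 0.61 * 109
Target = 64 + 66.49 = 130.49 bpm

130.49 bpm


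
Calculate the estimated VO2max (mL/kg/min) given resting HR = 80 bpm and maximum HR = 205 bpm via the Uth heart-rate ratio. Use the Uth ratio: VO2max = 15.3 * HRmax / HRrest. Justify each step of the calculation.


VO2max = 15.3 * HRmax / HRrest
VO2max = 15.3 * 205 / 80
VO2max = 3136.5 / 80 = 39.2062 mL/kg/min

39.2062 mL/kg/min


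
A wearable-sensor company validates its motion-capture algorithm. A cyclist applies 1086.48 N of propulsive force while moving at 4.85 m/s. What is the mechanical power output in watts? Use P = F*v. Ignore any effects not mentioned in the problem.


P = F * v
P = 1086.48 * 4.85
P = 5269.428 W

5269.428 W


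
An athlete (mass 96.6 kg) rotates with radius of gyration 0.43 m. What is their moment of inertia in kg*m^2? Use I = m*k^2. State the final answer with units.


I = m * k^2
I = 96.6 * 0.43^2
I = 96.6 * 0.1849 = 17.8613 kg*m^2

17.8613 kg*m^2


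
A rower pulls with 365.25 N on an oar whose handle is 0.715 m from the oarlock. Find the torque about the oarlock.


tau = F * d
tau = 365.25 * 0.715
tau = 261.1538 N*m

261.1538 N*m


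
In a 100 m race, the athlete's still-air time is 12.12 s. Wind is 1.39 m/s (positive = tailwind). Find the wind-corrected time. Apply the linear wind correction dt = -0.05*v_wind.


dt = -0.05 * v_wind = -0.05 * 1.39 = -0.0695 s
t_corrected = t_still + dt = 12.12 + (-0.0695)
t_corrected = 12.0505 s

12.0505 s


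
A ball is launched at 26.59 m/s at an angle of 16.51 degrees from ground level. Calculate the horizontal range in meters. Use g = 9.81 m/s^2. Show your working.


R = v^2 * sin(2*theta) / g
Convert angle to radians: theta = 16.51 deg = 0.2882 rad
sin(2*theta) = sin(0.5763) = 0.5449
R = 26.59^2 * 0.5449 / 9.81
R = 707.0281 * 0.5449 / 9.81 = 39.2744 m

39.2744 m


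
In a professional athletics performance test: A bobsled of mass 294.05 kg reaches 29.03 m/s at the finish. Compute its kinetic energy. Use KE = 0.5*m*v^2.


KE = 0.5 * m * v^2
KE = 0.5 * 294.05 * 29.03^2
KE = 0.5 * 294.05 * 842.7409 = 123903.9808 J

123903.9808 J


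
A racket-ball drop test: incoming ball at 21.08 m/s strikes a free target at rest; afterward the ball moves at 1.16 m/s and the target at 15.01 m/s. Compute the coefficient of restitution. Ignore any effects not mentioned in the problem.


e = (v2_after - v1_after) / (v1_before - v2_before)
Numerator = 15.01 - 1.16 = 13.85
Denominator = 21.08 - 0 = 21.08
e = 13.85 / 21.08 = 0.657

0.657


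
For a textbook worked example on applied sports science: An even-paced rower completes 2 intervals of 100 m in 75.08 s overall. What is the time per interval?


Split time = total_time / n_laps = 75.08 / 2
Split time = 37.54 s per lap

37.54 s


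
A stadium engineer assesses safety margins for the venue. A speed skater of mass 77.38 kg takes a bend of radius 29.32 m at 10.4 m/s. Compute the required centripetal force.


Fc = m * v^2 / r
v^2 = 10.4^2 = 108.16
Fc = 77.38 * 108.16 / 29.32
Fc = 8369.4208 / 29.32 = 285.4509 N

285.4509 N


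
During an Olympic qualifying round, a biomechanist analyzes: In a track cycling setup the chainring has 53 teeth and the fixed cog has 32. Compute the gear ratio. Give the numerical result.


GR = front_teeth / rear_teeth
GR = 53 / 32
GR = 1.6562

1.6562


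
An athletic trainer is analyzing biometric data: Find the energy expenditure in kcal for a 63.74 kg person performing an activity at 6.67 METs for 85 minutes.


kcal = MET * mass * time_hr
Convert time: 85 min = 1.4167 hr
kcal = 6.67 * 63.74 * 1.4167
kcal = 602.2899 kcal

602.2899 kcal


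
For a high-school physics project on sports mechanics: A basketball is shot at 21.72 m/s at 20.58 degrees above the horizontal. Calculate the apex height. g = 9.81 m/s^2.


H = (v*sin(theta))^2 / (2*g)
vy = v*sin(theta) = 21.72 * sin(20.58 deg) = 7.6349 m/s
H = vy^2 / (2*g) = 58.2917 / (2*9.81)
H = 58.2917 / 19.62 = 2.971 m

2.971 m


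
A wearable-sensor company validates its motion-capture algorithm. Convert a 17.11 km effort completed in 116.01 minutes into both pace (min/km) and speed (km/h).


Pace = time / distance = 116.01 min / 17.11 km = 6.7802 min/km
Speed = distance / time_in_hours = 17.11 / 1.9335 hr
Speed = 8.8492 km/h

6.7802 min/km, 8.8492 km/h


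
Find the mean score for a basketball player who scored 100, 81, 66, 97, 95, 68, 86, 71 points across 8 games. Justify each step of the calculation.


Average = sum / n
Sum = 664
Average = 664 / 8 = 83

83


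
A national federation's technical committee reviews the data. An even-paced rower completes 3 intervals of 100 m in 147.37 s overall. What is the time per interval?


Split time = total_time / n_laps = 147.37 / 3
Split time = 49.1233 s per lap

49.1233 s


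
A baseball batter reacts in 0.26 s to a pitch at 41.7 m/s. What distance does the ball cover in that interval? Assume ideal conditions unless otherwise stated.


d = v * t
d = 41.7 * 0.26
d = 10.842 m

10.842 m


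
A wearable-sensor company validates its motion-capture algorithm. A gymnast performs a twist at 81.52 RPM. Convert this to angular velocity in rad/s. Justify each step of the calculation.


omega = RPM * 2 * pi / 60
omega = 81.52 * 2 * 3.14159 / 60
omega = 512.2053 / 60 = 8.5368 rad/s

8.5368 rad/s


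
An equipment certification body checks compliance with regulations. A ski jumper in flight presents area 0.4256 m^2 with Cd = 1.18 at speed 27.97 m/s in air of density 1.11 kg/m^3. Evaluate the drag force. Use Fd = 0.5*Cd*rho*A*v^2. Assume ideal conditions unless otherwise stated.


Fd = 0.5 * Cd * rho * A * v^2
Fd = 0.5 * 1.18 * 1.11 * 0.4256 * 27.97^2
v^2 = 782.3209
Fd = 0.5 * 1.18 * 1.11 * 0.4256 * 782.3209 = 218.0527 N

218.0527 N


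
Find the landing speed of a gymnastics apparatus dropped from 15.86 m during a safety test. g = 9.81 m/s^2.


v = sqrt(2 * g * h)
v = sqrt(2 * 9.81 * 15.86)
v = sqrt(311.1732) = 17.6401 m/s

17.6401 m/s


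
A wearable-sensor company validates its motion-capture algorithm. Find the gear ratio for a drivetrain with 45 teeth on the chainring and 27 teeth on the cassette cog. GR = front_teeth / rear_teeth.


GR = front_teeth / rear_teeth
GR = 45 / 27
GR = 1.6667

1.6667


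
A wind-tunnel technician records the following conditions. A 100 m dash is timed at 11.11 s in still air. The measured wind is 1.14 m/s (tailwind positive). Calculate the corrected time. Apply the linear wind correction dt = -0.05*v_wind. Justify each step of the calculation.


dt = -0.05 * v_wind = -0.05 * 1.14 = -0.057 s
t_corrected = t_still + dt = 11.11 + (-0.057)
t_corrected = 11.053 s

11.053 s


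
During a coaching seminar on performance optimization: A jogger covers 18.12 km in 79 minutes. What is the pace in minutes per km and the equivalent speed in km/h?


Pace = time / distance = 79 min / 18.12 km = 4.3598 min/km
Speed = distance / time_in_hours = 18.12 / 1.3167 hr
Speed = 13.762 km/h

4.3598 min/km, 13.762 km/h


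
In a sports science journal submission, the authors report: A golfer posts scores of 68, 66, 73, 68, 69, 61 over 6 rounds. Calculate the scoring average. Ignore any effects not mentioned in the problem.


Average = sum / n
Sum = 405
Average = 405 / 6 = 67.5

67.5


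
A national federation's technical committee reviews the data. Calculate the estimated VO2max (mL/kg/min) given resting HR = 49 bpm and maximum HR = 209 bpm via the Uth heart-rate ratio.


VO2max = 15.3 * HRmax / HRrest
VO2max = 15.3 * 209 / 49
VO2max = 3197.7 / 49 = 65.2592 mL/kg/min

65.2592 mL/kg/min


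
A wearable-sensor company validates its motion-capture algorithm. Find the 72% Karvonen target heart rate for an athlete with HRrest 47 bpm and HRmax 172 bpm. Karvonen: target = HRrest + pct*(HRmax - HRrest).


Target = HRrest + pct*(HRmax - HRrest)
Heart rate reserve = HRmax - HRrest = 172 - 47 = 125 bpm
Fraction = 72% = 0.72
Target = 47 + 0.72 * 125
Target = 47 + 90 = 137 bpm

137 bpm


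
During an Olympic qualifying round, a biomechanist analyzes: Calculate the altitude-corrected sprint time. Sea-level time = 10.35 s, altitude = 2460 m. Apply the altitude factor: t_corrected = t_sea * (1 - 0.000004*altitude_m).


Correction factor = 1 - 0.000004 * 2460 = 0.99016
t_corrected = t_sea * factor = 10.35 * 0.99016
t_corrected = 10.2482 s

10.2482 s


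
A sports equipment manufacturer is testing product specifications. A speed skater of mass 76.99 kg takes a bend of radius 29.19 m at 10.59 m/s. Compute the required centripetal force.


Fc = m * v^2 / r
v^2 = 10.59^2 = 112.1481
Fc = 76.99 * 112.1481 / 29.19
Fc = 8634.2822 / 29.19 = 295.7959 N

295.7959 N


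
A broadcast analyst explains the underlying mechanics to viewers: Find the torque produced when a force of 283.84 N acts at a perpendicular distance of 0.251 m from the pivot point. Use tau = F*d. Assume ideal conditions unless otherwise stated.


tau = F * d
tau = 283.84 * 0.251
tau = 71.2438 N*m

71.2438 N*m


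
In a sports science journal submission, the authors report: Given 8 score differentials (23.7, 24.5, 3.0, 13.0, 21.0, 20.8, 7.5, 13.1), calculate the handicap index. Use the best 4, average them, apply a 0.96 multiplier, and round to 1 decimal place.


All differentials: 23.7, 24.5, 3.0, 13.0, 21.0, 20.8, 7.5, 13.1
Sorted: 3.0, 7.5, 13.0, 13.1, 20.8, 21.0, 23.7, 24.5
Best 4: 3.0, 7.5, 13.0, 13.1
Average of best = 36.6 / 4 = 9.15
Raw index = 9.15 * 0.96 = 8.784
Handicap index = round(8.784, 1) = 8.8

8.8


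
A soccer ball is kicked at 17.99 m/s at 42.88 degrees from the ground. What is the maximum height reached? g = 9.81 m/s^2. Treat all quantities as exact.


H = (v*sin(theta))^2 / (2*g)
vy = v*sin(theta) = 17.99 * sin(42.88 deg) = 12.2416 m/s
H = vy^2 / (2*g) = 149.856 / (2*9.81)
H = 149.856 / 19.62 = 7.6379 m

7.6379 m


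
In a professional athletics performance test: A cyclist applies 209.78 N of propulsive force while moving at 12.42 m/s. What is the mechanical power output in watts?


P = F * v
P = 209.78 * 12.42
P = 2605.4676 W

2605.4676 W


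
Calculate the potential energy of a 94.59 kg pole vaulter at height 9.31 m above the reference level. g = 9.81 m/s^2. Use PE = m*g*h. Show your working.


PE = m * g * h
PE = 94.59 * 9.81 * 9.31
PE = 927.9279 * 9.31 = 8639.0087 J

8639.0087 J


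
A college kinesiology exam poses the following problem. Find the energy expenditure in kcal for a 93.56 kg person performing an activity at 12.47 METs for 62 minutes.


kcal = MET * mass * time_hr
Convert time: 62 min = 1.0333 hr
kcal = 12.47 * 93.56 * 1.0333
kcal = 1205.583 kcal

1205.583 kcal


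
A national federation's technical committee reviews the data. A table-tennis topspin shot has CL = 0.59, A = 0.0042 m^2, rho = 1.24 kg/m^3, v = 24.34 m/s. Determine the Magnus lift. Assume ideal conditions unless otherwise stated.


FM = 0.5 * CL * rho * A * v^2
FM = 0.5 * 0.59 * 1.24 * 0.0042 * 24.34^2
v^2 = 592.4356
FM = 0.5 * 0.59 * 1.24 * 0.0042 * 592.4356 = 0.9102 N

0.9102 N


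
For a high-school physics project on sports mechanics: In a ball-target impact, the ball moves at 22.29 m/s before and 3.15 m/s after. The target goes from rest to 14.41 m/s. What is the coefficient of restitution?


e = (v2_after - v1_after) / (v1_before - v2_before)
Numerator = 14.41 - 3.15 = 11.26
Denominator = 22.29 - 0 = 22.29
e = 11.26 / 22.29 = 0.5052

0.5052


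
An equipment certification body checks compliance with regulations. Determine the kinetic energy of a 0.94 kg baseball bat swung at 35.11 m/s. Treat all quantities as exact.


KE = 0.5 * m * v^2
KE = 0.5 * 0.94 * 35.11^2
KE = 0.5 * 0.94 * 1232.7121 = 579.3747 J

579.3747 J


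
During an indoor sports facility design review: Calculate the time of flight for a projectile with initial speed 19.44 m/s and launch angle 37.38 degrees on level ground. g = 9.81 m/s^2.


T = 2*v*sin(theta)/g
sin(theta) = sin(37.38 deg) = 0.6071
T = 2*19.44*0.6071 / 9.81
T = 23.604 / 9.81 = 2.4061 s

2.4061 s


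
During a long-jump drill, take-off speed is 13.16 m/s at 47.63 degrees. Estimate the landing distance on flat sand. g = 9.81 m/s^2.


R = v^2 * sin(2*theta) / g
Convert angle to radians: theta = 47.63 deg = 0.8313 rad
sin(2*theta) = sin(1.6626) = 0.9958
R = 13.16^2 * 0.9958 / 9.81
R = 173.1856 * 0.9958 / 9.81 = 17.5796 m

17.5796 m


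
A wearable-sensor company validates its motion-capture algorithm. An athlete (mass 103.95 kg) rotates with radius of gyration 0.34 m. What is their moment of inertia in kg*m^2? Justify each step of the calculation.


I = m * k^2
I = 103.95 * 0.34^2
I = 103.95 * 0.1156 = 12.0166 kg*m^2

12.0166 kg*m^2


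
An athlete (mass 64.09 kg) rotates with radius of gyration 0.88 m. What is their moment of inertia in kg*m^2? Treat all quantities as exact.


I = m * k^2
I = 64.09 * 0.88^2
I = 64.09 * 0.7744 = 49.6313 kg*m^2

49.6313 kg*m^2


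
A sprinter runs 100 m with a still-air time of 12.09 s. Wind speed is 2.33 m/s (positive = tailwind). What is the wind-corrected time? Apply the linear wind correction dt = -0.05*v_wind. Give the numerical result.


dt = -0.05 * v_wind = -0.05 * 2.33 = -0.1165 s
t_corrected = t_still + dt = 12.09 + (-0.1165)
t_corrected = 11.9735 s

11.9735 s


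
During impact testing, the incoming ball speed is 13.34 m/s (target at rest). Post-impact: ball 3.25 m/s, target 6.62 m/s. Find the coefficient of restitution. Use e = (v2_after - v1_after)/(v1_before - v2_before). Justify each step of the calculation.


e = (v2_after - v1_after) / (v1_before - v2_before)
Numerator = 6.62 - 3.25 = 3.37
Denominator = 13.34 - 0 = 13.34
e = 3.37 / 13.34 = 0.2526

0.2526


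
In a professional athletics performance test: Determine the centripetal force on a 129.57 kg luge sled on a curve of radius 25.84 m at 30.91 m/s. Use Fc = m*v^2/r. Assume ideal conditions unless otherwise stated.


Fc = m * v^2 / r
v^2 = 30.91^2 = 955.4281
Fc = 129.57 * 955.4281 / 25.84
Fc = 123794.8189 / 25.84 = 4790.8212 N

4790.8212 N


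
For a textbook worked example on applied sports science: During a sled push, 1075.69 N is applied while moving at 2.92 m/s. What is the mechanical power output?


P = F * v
P = 1075.69 * 2.92
P = 3141.0148 W

3141.0148 W


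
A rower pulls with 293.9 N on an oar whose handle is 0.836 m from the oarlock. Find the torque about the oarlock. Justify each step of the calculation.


tau = F * d
tau = 293.9 * 0.836
tau = 245.7004 N*m

245.7004 N*m


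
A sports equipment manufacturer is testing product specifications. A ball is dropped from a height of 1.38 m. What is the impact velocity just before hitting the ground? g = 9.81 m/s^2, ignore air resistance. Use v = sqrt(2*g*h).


v = sqrt(2 * g * h)
v = sqrt(2 * 9.81 * 1.38)
v = sqrt(27.0756) = 5.2034 m/s

5.2034 m/s


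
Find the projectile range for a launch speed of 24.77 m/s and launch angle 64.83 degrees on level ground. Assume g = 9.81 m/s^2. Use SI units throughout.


R = v^2 * sin(2*theta) / g
Convert angle to radians: theta = 64.83 deg = 1.1315 rad
sin(2*theta) = sin(2.263) = 0.7698
R = 24.77^2 * 0.7698 / 9.81
R = 613.5529 * 0.7698 / 9.81 = 48.1489 m

48.1489 m


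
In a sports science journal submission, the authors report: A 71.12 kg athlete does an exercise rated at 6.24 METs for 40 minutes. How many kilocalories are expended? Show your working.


kcal = MET * mass * time_hr
Convert time: 40 min = 0.6667 hr
kcal = 6.24 * 71.12 * 0.6667
kcal = 295.8592 kcal

295.8592 kcal


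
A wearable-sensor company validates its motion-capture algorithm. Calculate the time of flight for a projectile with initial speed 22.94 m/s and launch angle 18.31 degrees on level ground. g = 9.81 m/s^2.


T = 2*v*sin(theta)/g
sin(theta) = sin(18.31 deg) = 0.3142
T = 2*22.94*0.3142 / 9.81
T = 14.4136 / 9.81 = 1.4693 s

1.4693 s


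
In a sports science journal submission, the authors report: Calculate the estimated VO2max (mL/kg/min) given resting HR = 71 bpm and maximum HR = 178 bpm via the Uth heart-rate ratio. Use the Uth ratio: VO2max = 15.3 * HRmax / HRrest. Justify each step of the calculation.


VO2max = 15.3 * HRmax / HRrest
VO2max = 15.3 * 178 / 71
VO2max = 2723.4 / 71 = 38.3577 mL/kg/min

38.3577 mL/kg/min


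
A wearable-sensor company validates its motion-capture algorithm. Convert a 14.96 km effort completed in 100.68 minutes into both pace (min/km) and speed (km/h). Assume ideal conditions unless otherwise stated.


Pace = time / distance = 100.68 min / 14.96 km = 6.7299 min/km
Speed = distance / time_in_hours = 14.96 / 1.678 hr
Speed = 8.9154 km/h

6.7299 min/km, 8.9154 km/h


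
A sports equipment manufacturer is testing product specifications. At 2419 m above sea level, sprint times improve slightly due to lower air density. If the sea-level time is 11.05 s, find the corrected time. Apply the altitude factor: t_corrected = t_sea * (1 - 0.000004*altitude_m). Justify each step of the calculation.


Correction factor = 1 - 0.000004 * 2419 = 0.990324
t_corrected = t_sea * factor = 11.05 * 0.990324
t_corrected = 10.9431 s

10.9431 s


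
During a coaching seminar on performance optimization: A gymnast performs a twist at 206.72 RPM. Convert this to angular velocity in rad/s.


omega = RPM * 2 * pi / 60
omega = 206.72 * 2 * 3.14159 / 60
omega = 1298.8601 / 60 = 21.6477 rad/s

21.6477 rad/s


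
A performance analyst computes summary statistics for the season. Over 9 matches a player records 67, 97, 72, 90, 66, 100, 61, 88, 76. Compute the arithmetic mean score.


Average = sum / n
Sum = 717
Average = 717 / 9 = 79.6667

79.6667


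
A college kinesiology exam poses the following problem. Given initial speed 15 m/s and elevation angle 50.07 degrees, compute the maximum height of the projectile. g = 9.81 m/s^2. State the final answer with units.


H = (v*sin(theta))^2 / (2*g)
vy = v*sin(theta) = 15 * sin(50.07 deg) = 11.5024 m/s
H = vy^2 / (2*g) = 132.3061 / (2*9.81)
H = 132.3061 / 19.62 = 6.7434 m

6.7434 m


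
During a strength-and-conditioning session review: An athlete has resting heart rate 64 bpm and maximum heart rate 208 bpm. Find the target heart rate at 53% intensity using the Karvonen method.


Target = HRrest + pct*(HRmax - HRrest)
Heart rate reserve = HRmax - HRrest = 208 - 64 = 144 bpm
Fraction = 53% = 0.53
Target = 64 + 0.53 * 144
Target = 64 + 76.32 = 140.32 bpm

140.32 bpm


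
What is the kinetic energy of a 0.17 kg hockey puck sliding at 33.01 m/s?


KE = 0.5 * m * v^2
KE = 0.5 * 0.17 * 33.01^2
KE = 0.5 * 0.17 * 1089.6601 = 92.6211 J

92.6211 J


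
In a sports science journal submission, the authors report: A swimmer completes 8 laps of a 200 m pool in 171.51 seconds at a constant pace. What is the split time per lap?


Split time = total_time / n_laps = 171.51 / 8
Split time = 21.4387 s per lap

21.4387 s


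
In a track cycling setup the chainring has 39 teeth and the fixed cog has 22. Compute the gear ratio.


GR = front_teeth / rear_teeth
GR = 39 / 22
GR = 1.7727

1.7727


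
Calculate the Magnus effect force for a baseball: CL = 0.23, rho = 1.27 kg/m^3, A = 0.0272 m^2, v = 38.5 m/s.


FM = 0.5 * CL * rho * A * v^2
FM = 0.5 * 0.23 * 1.27 * 0.0272 * 38.5^2
v^2 = 1482.25
FM = 0.5 * 0.23 * 1.27 * 0.0272 * 1482.25 = 5.8883 N

5.8883 N


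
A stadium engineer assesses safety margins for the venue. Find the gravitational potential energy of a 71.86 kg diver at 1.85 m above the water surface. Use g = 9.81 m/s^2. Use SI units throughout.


PE = m * g * h
PE = 71.86 * 9.81 * 1.85
PE = 704.9466 * 1.85 = 1304.1512 J

1304.1512 J


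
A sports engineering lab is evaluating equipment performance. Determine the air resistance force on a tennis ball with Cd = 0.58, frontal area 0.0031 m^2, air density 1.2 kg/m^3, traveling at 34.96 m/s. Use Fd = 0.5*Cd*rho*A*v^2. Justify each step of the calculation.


Fd = 0.5 * Cd * rho * A * v^2
Fd = 0.5 * 0.58 * 1.2 * 0.0031 * 34.96^2
v^2 = 1222.2016
Fd = 0.5 * 0.58 * 1.2 * 0.0031 * 1222.2016 = 1.3185 N

1.3185 N


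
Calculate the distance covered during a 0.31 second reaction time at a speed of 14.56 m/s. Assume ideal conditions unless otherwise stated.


d = v * t
d = 14.56 * 0.31
d = 4.5136 m

4.5136 m


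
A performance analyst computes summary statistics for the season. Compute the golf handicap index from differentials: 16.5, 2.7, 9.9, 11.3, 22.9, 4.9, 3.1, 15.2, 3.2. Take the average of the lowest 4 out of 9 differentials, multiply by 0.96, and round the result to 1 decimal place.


All differentials: 16.5, 2.7, 9.9, 11.3, 22.9, 4.9, 3.1, 15.2, 3.2
Sorted: 2.7, 3.1, 3.2, 4.9, 9.9, 11.3, 15.2, 16.5, 22.9
Best 4: 2.7, 3.1, 3.2, 4.9
Average of best = 13.9 / 4 = 3.475
Raw index = 3.475 * 0.96 = 3.336
Handicap index = round(3.336, 1) = 3.3

3.3


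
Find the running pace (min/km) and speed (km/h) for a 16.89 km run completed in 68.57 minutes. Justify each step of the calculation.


Pace = time / distance = 68.57 min / 16.89 km = 4.0598 min/km
Speed = distance / time_in_hours = 16.89 / 1.1428 hr
Speed = 14.7791 km/h

4.0598 min/km, 14.7791 km/h


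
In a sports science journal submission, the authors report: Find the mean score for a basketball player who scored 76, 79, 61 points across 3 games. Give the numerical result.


Average = sum / n
Sum = 216
Average = 216 / 3 = 72

72


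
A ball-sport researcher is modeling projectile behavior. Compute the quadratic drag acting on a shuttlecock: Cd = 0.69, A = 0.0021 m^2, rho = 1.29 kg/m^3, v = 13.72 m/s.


Fd = 0.5 * Cd * rho * A * v^2
Fd = 0.5 * 0.69 * 1.29 * 0.0021 * 13.72^2
v^2 = 188.2384
Fd = 0.5 * 0.69 * 1.29 * 0.0021 * 188.2384 = 0.1759 N

0.1759 N
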